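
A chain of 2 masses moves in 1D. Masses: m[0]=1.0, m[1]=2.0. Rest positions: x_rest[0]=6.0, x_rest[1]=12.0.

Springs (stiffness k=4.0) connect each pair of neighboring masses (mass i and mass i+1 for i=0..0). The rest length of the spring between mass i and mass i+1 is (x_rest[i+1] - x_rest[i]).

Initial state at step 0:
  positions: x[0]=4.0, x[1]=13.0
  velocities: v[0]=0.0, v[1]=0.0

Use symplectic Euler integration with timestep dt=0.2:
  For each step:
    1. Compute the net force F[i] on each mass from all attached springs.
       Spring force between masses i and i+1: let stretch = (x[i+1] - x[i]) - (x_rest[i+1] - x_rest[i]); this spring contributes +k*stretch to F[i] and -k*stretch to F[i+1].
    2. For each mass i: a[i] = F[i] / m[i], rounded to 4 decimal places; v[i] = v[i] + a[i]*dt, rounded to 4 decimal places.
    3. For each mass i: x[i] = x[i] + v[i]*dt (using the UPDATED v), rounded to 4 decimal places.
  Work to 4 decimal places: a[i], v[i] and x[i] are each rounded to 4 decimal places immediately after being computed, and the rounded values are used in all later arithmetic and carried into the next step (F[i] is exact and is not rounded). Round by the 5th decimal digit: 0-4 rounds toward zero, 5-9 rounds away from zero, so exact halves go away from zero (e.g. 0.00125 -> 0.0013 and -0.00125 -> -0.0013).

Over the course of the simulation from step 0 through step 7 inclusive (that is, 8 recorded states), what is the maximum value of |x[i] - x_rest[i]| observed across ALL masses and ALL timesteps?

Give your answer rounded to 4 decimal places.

Answer: 2.0570

Derivation:
Step 0: x=[4.0000 13.0000] v=[0.0000 0.0000]
Step 1: x=[4.4800 12.7600] v=[2.4000 -1.2000]
Step 2: x=[5.3248 12.3376] v=[4.2240 -2.1120]
Step 3: x=[6.3316 11.8342] v=[5.0342 -2.5171]
Step 4: x=[7.2589 11.3706] v=[4.6363 -2.3181]
Step 5: x=[7.8840 11.0580] v=[3.1257 -1.5628]
Step 6: x=[8.0570 10.9715] v=[0.8649 -0.4324]
Step 7: x=[7.7363 11.1319] v=[-1.6035 0.8018]
Max displacement = 2.0570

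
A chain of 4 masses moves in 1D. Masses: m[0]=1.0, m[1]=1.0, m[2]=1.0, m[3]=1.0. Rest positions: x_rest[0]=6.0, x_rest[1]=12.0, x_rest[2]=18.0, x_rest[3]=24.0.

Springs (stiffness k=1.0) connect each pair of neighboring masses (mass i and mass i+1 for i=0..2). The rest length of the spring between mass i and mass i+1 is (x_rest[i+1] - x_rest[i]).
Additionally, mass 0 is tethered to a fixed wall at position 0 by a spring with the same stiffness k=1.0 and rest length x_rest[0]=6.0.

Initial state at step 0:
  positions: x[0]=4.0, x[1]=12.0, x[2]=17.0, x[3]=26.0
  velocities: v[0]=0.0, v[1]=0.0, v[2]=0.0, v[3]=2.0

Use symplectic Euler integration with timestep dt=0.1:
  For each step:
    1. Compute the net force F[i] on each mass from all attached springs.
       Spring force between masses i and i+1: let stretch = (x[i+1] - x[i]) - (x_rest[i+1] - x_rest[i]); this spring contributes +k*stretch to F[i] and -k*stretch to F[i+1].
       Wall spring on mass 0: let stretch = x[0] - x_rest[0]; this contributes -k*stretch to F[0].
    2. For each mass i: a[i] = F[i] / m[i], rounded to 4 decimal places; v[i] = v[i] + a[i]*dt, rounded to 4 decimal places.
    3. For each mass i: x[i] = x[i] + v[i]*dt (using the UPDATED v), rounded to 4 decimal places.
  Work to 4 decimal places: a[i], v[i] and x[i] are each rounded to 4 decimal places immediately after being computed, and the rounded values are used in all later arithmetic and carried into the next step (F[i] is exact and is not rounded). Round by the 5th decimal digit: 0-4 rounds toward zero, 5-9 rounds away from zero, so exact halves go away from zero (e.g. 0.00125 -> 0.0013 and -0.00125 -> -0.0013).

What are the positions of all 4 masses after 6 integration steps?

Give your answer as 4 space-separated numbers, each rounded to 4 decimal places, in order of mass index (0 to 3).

Answer: 4.7660 11.4648 17.8127 26.5495

Derivation:
Step 0: x=[4.0000 12.0000 17.0000 26.0000] v=[0.0000 0.0000 0.0000 2.0000]
Step 1: x=[4.0400 11.9700 17.0400 26.1700] v=[0.4000 -0.3000 0.4000 1.7000]
Step 2: x=[4.1189 11.9114 17.1206 26.3087] v=[0.7890 -0.5860 0.8060 1.3870]
Step 3: x=[4.2345 11.8270 17.2410 26.4155] v=[1.1564 -0.8443 1.2039 1.0682]
Step 4: x=[4.3837 11.7208 17.3990 26.4906] v=[1.4922 -1.0622 1.5800 0.7508]
Step 5: x=[4.5625 11.5980 17.5911 26.5348] v=[1.7875 -1.2281 1.9213 0.4416]
Step 6: x=[4.7660 11.4648 17.8127 26.5495] v=[2.0348 -1.3323 2.2164 0.1472]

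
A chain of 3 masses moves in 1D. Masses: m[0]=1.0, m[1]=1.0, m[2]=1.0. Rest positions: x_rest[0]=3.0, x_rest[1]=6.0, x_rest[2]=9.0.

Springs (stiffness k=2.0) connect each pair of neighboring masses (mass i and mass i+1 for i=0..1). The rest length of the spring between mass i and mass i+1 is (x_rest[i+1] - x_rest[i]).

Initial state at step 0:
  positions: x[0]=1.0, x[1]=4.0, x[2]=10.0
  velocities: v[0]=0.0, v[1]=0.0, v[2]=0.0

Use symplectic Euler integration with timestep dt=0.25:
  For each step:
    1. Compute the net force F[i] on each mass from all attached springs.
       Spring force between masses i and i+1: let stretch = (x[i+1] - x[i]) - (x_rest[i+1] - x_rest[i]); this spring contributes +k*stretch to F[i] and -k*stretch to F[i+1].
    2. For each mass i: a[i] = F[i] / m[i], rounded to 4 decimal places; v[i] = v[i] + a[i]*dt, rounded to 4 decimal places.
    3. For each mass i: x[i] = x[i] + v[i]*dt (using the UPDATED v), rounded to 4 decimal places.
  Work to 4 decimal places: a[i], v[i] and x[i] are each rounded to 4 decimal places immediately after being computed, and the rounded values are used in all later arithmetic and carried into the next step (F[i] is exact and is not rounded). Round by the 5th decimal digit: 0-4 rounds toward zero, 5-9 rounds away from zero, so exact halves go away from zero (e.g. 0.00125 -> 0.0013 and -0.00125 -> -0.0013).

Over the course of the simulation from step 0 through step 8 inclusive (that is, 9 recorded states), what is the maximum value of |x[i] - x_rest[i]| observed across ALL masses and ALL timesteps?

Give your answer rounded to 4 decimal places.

Step 0: x=[1.0000 4.0000 10.0000] v=[0.0000 0.0000 0.0000]
Step 1: x=[1.0000 4.3750 9.6250] v=[0.0000 1.5000 -1.5000]
Step 2: x=[1.0469 4.9844 8.9688] v=[0.1875 2.4375 -2.6250]
Step 3: x=[1.2110 5.5997 8.1895] v=[0.6563 2.4610 -3.1172]
Step 4: x=[1.5487 5.9901 7.4615] v=[1.3507 1.5616 -2.9121]
Step 5: x=[2.0666 6.0093 6.9246] v=[2.0714 0.0766 -2.1478]
Step 6: x=[2.7023 5.6500 6.6482] v=[2.5428 -1.4371 -1.1055]
Step 7: x=[3.3315 5.0470 6.6221] v=[2.5167 -2.4119 -0.1046]
Step 8: x=[3.8001 4.4265 6.7741] v=[1.8745 -2.4821 0.6079]
Max displacement = 2.3779

Answer: 2.3779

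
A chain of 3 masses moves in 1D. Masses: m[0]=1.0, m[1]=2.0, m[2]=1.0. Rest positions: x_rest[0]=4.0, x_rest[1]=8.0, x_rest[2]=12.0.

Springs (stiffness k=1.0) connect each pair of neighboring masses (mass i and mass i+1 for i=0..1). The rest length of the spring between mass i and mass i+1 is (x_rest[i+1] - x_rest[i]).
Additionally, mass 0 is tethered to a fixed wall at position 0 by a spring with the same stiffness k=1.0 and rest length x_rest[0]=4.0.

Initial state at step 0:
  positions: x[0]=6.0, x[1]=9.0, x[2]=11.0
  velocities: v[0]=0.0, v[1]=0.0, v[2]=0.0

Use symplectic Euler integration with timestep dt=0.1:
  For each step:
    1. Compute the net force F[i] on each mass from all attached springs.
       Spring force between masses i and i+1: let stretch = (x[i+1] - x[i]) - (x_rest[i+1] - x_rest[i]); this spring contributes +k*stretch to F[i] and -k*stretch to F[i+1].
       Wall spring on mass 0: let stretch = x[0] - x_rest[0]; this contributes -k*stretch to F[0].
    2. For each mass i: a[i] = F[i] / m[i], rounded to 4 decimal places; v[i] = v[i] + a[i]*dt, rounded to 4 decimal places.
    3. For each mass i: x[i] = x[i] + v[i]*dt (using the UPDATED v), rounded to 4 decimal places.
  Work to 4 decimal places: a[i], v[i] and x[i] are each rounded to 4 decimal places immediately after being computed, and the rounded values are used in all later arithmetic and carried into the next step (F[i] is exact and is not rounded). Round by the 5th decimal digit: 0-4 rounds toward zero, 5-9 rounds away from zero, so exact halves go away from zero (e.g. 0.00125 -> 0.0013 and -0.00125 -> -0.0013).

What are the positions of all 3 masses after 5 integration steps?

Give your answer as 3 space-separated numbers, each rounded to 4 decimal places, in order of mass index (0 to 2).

Step 0: x=[6.0000 9.0000 11.0000] v=[0.0000 0.0000 0.0000]
Step 1: x=[5.9700 8.9950 11.0200] v=[-0.3000 -0.0500 0.2000]
Step 2: x=[5.9106 8.9850 11.0598] v=[-0.5945 -0.1000 0.3975]
Step 3: x=[5.8228 8.9700 11.1188] v=[-0.8781 -0.1500 0.5900]
Step 4: x=[5.7082 8.9500 11.1963] v=[-1.1457 -0.1999 0.7751]
Step 5: x=[5.5690 8.9250 11.2914] v=[-1.3923 -0.2497 0.9505]

Answer: 5.5690 8.9250 11.2914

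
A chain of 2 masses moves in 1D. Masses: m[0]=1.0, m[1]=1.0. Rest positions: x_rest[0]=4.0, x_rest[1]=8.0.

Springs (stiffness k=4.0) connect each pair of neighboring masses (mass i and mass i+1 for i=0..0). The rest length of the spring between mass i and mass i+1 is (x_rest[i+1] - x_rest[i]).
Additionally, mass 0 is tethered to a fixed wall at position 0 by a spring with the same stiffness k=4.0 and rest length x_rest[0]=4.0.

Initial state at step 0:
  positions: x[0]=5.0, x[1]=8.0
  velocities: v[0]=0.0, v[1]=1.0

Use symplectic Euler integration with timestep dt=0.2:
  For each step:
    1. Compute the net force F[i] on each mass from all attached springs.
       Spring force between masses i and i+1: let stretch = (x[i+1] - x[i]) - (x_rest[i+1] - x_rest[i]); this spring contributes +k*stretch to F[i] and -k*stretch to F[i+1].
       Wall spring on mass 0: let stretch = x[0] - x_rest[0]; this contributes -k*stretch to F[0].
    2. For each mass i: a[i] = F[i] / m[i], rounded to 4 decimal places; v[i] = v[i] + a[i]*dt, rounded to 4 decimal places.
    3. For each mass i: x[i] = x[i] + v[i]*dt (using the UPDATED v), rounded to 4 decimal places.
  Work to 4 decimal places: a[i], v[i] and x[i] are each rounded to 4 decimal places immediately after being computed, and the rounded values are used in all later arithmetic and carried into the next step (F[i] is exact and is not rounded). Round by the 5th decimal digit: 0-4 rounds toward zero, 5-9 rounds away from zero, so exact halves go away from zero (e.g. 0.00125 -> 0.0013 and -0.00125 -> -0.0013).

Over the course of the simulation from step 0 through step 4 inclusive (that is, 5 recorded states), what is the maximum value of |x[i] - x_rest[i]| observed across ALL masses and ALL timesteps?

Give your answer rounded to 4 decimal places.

Step 0: x=[5.0000 8.0000] v=[0.0000 1.0000]
Step 1: x=[4.6800 8.3600] v=[-1.6000 1.8000]
Step 2: x=[4.2000 8.7712] v=[-2.4000 2.0560]
Step 3: x=[3.7794 9.0910] v=[-2.1030 1.5990]
Step 4: x=[3.6040 9.2009] v=[-0.8772 0.5497]
Max displacement = 1.2009

Answer: 1.2009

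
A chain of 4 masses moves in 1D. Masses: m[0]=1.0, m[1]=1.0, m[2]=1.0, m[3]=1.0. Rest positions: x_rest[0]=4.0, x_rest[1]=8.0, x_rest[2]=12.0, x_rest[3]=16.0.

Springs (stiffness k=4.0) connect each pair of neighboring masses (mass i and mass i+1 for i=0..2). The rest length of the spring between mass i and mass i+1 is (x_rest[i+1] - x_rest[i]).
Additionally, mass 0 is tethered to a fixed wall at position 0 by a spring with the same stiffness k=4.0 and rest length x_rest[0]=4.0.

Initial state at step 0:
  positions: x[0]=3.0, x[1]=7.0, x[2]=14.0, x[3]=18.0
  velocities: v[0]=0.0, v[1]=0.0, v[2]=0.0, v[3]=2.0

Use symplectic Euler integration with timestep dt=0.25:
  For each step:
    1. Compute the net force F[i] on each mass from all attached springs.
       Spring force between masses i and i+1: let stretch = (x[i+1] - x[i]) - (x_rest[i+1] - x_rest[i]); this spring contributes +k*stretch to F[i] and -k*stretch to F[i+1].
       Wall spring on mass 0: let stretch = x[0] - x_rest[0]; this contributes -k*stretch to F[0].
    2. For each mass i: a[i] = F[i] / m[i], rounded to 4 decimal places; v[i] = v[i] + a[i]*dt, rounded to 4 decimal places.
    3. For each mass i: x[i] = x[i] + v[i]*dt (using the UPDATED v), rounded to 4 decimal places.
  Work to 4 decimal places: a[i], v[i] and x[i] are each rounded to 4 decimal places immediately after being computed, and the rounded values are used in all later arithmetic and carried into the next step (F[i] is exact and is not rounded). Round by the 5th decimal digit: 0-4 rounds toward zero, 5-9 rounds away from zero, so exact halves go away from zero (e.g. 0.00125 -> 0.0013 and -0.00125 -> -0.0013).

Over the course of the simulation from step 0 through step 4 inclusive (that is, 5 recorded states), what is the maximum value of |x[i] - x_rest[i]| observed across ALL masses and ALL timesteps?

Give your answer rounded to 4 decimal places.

Answer: 2.6875

Derivation:
Step 0: x=[3.0000 7.0000 14.0000 18.0000] v=[0.0000 0.0000 0.0000 2.0000]
Step 1: x=[3.2500 7.7500 13.2500 18.5000] v=[1.0000 3.0000 -3.0000 2.0000]
Step 2: x=[3.8125 8.7500 12.4375 18.6875] v=[2.2500 4.0000 -3.2500 0.7500]
Step 3: x=[4.6563 9.4375 12.2656 18.3125] v=[3.3750 2.7500 -0.6875 -1.5000]
Step 4: x=[5.5313 9.6367 12.8984 17.4258] v=[3.4999 0.7969 2.5313 -3.5469]
Max displacement = 2.6875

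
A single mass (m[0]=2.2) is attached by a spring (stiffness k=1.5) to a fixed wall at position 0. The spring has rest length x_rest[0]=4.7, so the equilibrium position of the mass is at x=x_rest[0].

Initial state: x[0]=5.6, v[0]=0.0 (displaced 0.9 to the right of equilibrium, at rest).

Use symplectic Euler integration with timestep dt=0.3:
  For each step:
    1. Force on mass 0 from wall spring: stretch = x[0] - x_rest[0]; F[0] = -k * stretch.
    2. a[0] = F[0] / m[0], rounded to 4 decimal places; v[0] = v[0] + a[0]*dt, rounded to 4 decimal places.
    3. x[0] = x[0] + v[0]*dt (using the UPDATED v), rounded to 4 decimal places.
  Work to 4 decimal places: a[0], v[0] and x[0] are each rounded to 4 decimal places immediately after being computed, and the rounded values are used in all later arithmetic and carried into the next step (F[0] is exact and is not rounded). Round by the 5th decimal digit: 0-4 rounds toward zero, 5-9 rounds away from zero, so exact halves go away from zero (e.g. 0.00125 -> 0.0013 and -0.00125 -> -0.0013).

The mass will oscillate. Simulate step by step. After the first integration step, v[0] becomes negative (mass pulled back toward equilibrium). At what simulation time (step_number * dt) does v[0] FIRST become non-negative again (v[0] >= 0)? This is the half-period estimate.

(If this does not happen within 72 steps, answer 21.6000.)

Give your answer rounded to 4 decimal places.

Step 0: x=[5.6000] v=[0.0000]
Step 1: x=[5.5448] v=[-0.1841]
Step 2: x=[5.4377] v=[-0.3569]
Step 3: x=[5.2854] v=[-0.5078]
Step 4: x=[5.0972] v=[-0.6275]
Step 5: x=[4.8846] v=[-0.7087]
Step 6: x=[4.6607] v=[-0.7465]
Step 7: x=[4.4392] v=[-0.7385]
Step 8: x=[4.2336] v=[-0.6852]
Step 9: x=[4.0567] v=[-0.5898]
Step 10: x=[3.9192] v=[-0.4582]
Step 11: x=[3.8297] v=[-0.2985]
Step 12: x=[3.7936] v=[-0.1205]
Step 13: x=[3.8131] v=[0.0649]
First v>=0 after going negative at step 13, time=3.9000

Answer: 3.9000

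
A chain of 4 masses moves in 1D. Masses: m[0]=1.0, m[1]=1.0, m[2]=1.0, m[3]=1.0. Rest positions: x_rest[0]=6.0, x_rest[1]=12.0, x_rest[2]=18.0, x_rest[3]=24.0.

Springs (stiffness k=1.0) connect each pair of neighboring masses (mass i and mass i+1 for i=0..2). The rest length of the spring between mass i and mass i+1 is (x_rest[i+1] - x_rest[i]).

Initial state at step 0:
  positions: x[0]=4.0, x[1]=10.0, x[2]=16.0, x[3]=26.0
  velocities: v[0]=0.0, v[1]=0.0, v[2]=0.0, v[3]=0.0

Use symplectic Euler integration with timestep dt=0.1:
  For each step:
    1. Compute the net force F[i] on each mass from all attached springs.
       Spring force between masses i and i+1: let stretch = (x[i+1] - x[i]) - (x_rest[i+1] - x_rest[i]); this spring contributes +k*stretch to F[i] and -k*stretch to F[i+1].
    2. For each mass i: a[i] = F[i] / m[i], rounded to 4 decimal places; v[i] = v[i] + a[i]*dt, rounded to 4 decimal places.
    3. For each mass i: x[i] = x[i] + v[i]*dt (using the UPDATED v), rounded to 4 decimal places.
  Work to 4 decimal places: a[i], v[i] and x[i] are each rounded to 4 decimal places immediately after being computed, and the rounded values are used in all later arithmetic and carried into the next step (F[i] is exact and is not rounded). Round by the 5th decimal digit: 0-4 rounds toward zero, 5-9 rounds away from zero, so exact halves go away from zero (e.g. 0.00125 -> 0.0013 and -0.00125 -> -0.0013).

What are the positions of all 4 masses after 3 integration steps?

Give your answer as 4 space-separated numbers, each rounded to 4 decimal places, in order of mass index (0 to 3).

Answer: 4.0000 10.0020 16.2340 25.7640

Derivation:
Step 0: x=[4.0000 10.0000 16.0000 26.0000] v=[0.0000 0.0000 0.0000 0.0000]
Step 1: x=[4.0000 10.0000 16.0400 25.9600] v=[0.0000 0.0000 0.4000 -0.4000]
Step 2: x=[4.0000 10.0004 16.1188 25.8808] v=[0.0000 0.0040 0.7880 -0.7920]
Step 3: x=[4.0000 10.0020 16.2340 25.7640] v=[0.0000 0.0158 1.1524 -1.1682]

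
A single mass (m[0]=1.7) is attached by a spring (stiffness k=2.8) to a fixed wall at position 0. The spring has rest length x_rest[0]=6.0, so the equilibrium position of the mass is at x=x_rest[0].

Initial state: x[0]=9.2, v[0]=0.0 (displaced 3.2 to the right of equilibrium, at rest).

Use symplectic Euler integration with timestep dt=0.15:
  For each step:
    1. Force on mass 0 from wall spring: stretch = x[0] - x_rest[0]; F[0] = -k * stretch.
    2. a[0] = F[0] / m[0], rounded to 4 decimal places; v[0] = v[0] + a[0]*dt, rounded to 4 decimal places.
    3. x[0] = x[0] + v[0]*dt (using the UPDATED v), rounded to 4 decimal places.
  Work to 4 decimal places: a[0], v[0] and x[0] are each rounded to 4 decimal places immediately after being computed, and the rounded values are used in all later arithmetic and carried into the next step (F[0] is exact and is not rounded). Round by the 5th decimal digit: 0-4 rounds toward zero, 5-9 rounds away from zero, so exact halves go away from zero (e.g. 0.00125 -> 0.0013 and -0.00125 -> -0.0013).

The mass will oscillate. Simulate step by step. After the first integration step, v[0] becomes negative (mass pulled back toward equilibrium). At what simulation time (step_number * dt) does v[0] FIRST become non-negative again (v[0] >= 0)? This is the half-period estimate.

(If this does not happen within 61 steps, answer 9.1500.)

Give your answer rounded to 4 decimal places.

Answer: 2.5500

Derivation:
Step 0: x=[9.2000] v=[0.0000]
Step 1: x=[9.0814] v=[-0.7906]
Step 2: x=[8.8486] v=[-1.5519]
Step 3: x=[8.5102] v=[-2.2557]
Step 4: x=[8.0788] v=[-2.8759]
Step 5: x=[7.5704] v=[-3.3895]
Step 6: x=[7.0038] v=[-3.7775]
Step 7: x=[6.4000] v=[-4.0255]
Step 8: x=[5.7814] v=[-4.1243]
Step 9: x=[5.1709] v=[-4.0703]
Step 10: x=[4.5911] v=[-3.8655]
Step 11: x=[4.0635] v=[-3.5174]
Step 12: x=[3.6077] v=[-3.0390]
Step 13: x=[3.2405] v=[-2.4480]
Step 14: x=[2.9756] v=[-1.7662]
Step 15: x=[2.8228] v=[-1.0190]
Step 16: x=[2.7877] v=[-0.2341]
Step 17: x=[2.8716] v=[0.5595]
First v>=0 after going negative at step 17, time=2.5500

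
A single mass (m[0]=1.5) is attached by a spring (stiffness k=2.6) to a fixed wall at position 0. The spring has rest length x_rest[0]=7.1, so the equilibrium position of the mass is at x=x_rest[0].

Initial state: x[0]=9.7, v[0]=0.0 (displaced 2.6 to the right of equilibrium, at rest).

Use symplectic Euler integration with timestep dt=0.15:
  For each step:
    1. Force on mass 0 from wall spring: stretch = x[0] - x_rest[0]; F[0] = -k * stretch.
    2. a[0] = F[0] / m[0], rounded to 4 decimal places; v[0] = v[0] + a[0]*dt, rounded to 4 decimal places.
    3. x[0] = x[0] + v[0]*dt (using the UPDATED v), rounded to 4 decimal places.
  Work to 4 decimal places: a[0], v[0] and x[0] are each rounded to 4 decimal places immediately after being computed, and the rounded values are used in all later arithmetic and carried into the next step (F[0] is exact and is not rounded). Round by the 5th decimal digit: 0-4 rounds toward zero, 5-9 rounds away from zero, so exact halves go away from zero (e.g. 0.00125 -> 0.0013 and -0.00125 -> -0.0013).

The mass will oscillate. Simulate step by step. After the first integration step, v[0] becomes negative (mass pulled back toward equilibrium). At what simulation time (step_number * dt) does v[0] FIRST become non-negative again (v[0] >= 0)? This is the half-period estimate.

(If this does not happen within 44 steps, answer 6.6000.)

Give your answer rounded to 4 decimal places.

Step 0: x=[9.7000] v=[0.0000]
Step 1: x=[9.5986] v=[-0.6760]
Step 2: x=[9.3998] v=[-1.3256]
Step 3: x=[9.1113] v=[-1.9235]
Step 4: x=[8.7443] v=[-2.4464]
Step 5: x=[8.3132] v=[-2.8739]
Step 6: x=[7.8348] v=[-3.1893]
Step 7: x=[7.3277] v=[-3.3804]
Step 8: x=[6.8118] v=[-3.4396]
Step 9: x=[6.3071] v=[-3.3647]
Step 10: x=[5.8333] v=[-3.1585]
Step 11: x=[5.4089] v=[-2.8292]
Step 12: x=[5.0505] v=[-2.3895]
Step 13: x=[4.7720] v=[-1.8566]
Step 14: x=[4.5843] v=[-1.2513]
Step 15: x=[4.4947] v=[-0.5972]
Step 16: x=[4.5067] v=[0.0802]
First v>=0 after going negative at step 16, time=2.4000

Answer: 2.4000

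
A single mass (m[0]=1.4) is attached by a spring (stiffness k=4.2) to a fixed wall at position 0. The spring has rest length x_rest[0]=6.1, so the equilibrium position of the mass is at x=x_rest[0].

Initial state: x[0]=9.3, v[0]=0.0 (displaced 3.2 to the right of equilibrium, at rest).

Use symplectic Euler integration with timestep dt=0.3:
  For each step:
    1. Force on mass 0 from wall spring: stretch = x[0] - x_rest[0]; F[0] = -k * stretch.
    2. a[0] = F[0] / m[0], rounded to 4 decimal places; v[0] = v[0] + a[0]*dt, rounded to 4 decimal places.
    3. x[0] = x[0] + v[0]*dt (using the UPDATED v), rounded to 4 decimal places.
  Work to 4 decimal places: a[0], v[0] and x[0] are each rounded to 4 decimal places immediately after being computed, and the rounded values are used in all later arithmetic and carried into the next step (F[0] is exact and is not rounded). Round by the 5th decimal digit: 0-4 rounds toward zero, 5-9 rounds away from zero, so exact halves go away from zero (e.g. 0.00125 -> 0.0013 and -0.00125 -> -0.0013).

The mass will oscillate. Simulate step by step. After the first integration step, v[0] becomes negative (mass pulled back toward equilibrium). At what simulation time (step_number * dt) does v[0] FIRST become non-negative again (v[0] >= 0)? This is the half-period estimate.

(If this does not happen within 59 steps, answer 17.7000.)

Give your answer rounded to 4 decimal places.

Answer: 1.8000

Derivation:
Step 0: x=[9.3000] v=[0.0000]
Step 1: x=[8.4360] v=[-2.8800]
Step 2: x=[6.9413] v=[-4.9824]
Step 3: x=[5.2194] v=[-5.7396]
Step 4: x=[3.7353] v=[-4.9471]
Step 5: x=[2.8896] v=[-2.8189]
Step 6: x=[2.9108] v=[0.0705]
First v>=0 after going negative at step 6, time=1.8000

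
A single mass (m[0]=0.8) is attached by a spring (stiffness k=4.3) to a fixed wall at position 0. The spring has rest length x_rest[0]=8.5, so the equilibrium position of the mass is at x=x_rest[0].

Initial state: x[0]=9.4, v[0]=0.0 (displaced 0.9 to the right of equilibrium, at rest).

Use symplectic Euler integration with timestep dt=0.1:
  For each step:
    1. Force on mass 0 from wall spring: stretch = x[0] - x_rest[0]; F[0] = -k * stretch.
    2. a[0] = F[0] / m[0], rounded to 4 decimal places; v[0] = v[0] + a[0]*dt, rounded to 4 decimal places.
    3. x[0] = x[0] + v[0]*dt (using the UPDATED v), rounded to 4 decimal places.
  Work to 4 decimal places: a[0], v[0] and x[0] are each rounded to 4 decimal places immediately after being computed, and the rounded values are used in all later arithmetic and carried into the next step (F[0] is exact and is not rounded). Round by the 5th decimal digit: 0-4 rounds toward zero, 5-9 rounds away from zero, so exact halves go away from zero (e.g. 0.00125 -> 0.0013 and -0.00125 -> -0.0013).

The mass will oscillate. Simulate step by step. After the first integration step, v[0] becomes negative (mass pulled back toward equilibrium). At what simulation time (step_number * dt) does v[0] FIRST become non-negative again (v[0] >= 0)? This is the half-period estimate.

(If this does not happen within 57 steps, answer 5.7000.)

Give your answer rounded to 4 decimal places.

Answer: 1.4000

Derivation:
Step 0: x=[9.4000] v=[0.0000]
Step 1: x=[9.3516] v=[-0.4838]
Step 2: x=[9.2575] v=[-0.9415]
Step 3: x=[9.1226] v=[-1.3487]
Step 4: x=[8.9543] v=[-1.6834]
Step 5: x=[8.7615] v=[-1.9276]
Step 6: x=[8.5547] v=[-2.0682]
Step 7: x=[8.3449] v=[-2.0976]
Step 8: x=[8.1435] v=[-2.0142]
Step 9: x=[7.9612] v=[-1.8226]
Step 10: x=[7.8079] v=[-1.5330]
Step 11: x=[7.6918] v=[-1.1610]
Step 12: x=[7.6191] v=[-0.7266]
Step 13: x=[7.5938] v=[-0.2531]
Step 14: x=[7.6172] v=[0.2340]
First v>=0 after going negative at step 14, time=1.4000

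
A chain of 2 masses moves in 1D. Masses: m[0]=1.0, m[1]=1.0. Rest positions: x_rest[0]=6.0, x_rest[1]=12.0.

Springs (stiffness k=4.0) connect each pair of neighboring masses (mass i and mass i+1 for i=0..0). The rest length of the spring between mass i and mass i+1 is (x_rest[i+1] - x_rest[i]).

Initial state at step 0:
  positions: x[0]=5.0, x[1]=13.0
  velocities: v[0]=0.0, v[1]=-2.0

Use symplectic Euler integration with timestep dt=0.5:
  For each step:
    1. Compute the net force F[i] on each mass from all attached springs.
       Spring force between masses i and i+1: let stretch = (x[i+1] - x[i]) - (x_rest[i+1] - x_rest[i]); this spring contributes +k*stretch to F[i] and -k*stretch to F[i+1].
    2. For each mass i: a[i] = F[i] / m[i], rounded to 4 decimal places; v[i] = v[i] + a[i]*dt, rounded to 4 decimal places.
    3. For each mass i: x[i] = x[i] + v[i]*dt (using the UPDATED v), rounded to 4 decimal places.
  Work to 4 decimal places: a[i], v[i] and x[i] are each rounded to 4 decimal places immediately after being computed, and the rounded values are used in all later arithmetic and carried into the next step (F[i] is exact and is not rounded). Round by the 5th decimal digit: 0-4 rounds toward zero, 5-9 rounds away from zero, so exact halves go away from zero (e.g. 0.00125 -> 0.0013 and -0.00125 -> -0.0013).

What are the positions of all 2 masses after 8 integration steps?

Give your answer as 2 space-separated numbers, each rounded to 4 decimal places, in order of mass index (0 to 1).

Step 0: x=[5.0000 13.0000] v=[0.0000 -2.0000]
Step 1: x=[7.0000 10.0000] v=[4.0000 -6.0000]
Step 2: x=[6.0000 10.0000] v=[-2.0000 0.0000]
Step 3: x=[3.0000 12.0000] v=[-6.0000 4.0000]
Step 4: x=[3.0000 11.0000] v=[0.0000 -2.0000]
Step 5: x=[5.0000 8.0000] v=[4.0000 -6.0000]
Step 6: x=[4.0000 8.0000] v=[-2.0000 0.0000]
Step 7: x=[1.0000 10.0000] v=[-6.0000 4.0000]
Step 8: x=[1.0000 9.0000] v=[0.0000 -2.0000]

Answer: 1.0000 9.0000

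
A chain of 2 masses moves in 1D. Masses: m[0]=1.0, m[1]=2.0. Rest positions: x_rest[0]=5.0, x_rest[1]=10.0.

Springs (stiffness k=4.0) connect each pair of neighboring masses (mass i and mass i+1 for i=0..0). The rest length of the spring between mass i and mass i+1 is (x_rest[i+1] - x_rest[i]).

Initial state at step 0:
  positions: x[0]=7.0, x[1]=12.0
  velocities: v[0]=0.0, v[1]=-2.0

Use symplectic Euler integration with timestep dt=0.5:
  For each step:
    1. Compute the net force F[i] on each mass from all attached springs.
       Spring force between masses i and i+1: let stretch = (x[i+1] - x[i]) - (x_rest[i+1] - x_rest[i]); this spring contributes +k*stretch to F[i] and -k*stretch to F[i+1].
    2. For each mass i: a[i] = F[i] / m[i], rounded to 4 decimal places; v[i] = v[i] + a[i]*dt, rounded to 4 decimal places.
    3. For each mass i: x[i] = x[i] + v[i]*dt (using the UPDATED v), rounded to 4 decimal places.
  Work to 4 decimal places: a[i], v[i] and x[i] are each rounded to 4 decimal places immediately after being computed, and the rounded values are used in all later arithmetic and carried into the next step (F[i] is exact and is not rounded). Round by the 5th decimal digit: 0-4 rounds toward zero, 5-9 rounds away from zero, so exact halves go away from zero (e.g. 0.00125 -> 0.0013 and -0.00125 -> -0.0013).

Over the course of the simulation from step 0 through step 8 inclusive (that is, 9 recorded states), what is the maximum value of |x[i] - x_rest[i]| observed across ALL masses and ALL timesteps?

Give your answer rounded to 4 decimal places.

Step 0: x=[7.0000 12.0000] v=[0.0000 -2.0000]
Step 1: x=[7.0000 11.0000] v=[0.0000 -2.0000]
Step 2: x=[6.0000 10.5000] v=[-2.0000 -1.0000]
Step 3: x=[4.5000 10.2500] v=[-3.0000 -0.5000]
Step 4: x=[3.7500 9.6250] v=[-1.5000 -1.2500]
Step 5: x=[3.8750 8.5625] v=[0.2500 -2.1250]
Step 6: x=[3.6875 7.6563] v=[-0.3750 -1.8125]
Step 7: x=[2.4688 7.2657] v=[-2.4374 -0.7813]
Step 8: x=[1.0470 6.9766] v=[-2.8436 -0.5782]
Max displacement = 3.9530

Answer: 3.9530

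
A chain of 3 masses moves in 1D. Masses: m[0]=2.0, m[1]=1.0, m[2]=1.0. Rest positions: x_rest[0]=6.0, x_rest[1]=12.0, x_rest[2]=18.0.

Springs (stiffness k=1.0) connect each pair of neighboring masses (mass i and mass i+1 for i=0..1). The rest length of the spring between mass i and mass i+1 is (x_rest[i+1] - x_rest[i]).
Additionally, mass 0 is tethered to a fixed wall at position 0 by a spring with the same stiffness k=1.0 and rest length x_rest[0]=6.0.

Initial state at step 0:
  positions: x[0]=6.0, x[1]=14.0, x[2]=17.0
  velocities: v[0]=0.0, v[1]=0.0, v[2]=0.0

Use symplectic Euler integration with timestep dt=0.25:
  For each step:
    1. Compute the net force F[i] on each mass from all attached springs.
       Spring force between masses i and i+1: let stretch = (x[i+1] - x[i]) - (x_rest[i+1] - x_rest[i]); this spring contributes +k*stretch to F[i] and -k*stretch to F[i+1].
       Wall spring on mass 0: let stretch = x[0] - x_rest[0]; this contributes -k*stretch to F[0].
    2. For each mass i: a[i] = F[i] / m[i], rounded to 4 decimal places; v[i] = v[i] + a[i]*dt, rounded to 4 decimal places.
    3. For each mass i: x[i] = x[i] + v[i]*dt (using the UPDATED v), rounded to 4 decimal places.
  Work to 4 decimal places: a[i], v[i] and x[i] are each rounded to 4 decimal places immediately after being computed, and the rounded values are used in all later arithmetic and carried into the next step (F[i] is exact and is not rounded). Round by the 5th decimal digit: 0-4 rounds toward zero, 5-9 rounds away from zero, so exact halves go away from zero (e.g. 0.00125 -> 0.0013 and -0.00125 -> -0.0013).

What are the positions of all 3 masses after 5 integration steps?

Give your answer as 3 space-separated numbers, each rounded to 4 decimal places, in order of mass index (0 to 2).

Step 0: x=[6.0000 14.0000 17.0000] v=[0.0000 0.0000 0.0000]
Step 1: x=[6.0625 13.6875 17.1875] v=[0.2500 -1.2500 0.7500]
Step 2: x=[6.1738 13.1172 17.5313] v=[0.4453 -2.2813 1.3750]
Step 3: x=[6.3092 12.3888 17.9742] v=[0.5415 -2.9136 1.7715]
Step 4: x=[6.4374 11.6295 18.4430] v=[0.5128 -3.0372 1.8752]
Step 5: x=[6.5267 10.9715 18.8610] v=[0.3571 -2.6319 1.6718]

Answer: 6.5267 10.9715 18.8610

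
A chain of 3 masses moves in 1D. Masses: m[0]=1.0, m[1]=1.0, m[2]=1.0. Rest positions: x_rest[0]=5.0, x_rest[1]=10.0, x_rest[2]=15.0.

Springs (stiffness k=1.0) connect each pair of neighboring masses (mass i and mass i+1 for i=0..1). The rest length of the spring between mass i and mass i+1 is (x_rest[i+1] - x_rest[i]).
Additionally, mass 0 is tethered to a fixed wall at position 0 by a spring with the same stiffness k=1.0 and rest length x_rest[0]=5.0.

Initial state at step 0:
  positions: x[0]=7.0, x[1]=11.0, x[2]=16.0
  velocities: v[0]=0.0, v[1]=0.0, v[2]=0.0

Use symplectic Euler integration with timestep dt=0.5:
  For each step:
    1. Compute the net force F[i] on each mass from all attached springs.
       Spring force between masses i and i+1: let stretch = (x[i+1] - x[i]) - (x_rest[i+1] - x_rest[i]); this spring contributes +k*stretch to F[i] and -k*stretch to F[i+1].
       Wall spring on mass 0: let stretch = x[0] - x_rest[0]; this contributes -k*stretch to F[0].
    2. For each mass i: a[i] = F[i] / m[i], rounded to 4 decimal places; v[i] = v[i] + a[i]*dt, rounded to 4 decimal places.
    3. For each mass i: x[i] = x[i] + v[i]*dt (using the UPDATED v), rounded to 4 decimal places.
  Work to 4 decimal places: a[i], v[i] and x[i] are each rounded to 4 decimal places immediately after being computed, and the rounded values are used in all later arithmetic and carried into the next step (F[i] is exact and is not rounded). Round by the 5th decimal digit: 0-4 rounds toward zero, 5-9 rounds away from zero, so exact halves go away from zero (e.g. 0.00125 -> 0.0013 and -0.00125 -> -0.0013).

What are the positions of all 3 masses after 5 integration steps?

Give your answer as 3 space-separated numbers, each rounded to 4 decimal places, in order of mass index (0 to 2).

Step 0: x=[7.0000 11.0000 16.0000] v=[0.0000 0.0000 0.0000]
Step 1: x=[6.2500 11.2500 16.0000] v=[-1.5000 0.5000 0.0000]
Step 2: x=[5.1875 11.4375 16.0625] v=[-2.1250 0.3750 0.1250]
Step 3: x=[4.3906 11.2188 16.2188] v=[-1.5938 -0.4375 0.3125]
Step 4: x=[4.2031 10.5430 16.3751] v=[-0.3750 -1.3516 0.3125]
Step 5: x=[4.5498 9.7403 16.3233] v=[0.6934 -1.6055 -0.1036]

Answer: 4.5498 9.7403 16.3233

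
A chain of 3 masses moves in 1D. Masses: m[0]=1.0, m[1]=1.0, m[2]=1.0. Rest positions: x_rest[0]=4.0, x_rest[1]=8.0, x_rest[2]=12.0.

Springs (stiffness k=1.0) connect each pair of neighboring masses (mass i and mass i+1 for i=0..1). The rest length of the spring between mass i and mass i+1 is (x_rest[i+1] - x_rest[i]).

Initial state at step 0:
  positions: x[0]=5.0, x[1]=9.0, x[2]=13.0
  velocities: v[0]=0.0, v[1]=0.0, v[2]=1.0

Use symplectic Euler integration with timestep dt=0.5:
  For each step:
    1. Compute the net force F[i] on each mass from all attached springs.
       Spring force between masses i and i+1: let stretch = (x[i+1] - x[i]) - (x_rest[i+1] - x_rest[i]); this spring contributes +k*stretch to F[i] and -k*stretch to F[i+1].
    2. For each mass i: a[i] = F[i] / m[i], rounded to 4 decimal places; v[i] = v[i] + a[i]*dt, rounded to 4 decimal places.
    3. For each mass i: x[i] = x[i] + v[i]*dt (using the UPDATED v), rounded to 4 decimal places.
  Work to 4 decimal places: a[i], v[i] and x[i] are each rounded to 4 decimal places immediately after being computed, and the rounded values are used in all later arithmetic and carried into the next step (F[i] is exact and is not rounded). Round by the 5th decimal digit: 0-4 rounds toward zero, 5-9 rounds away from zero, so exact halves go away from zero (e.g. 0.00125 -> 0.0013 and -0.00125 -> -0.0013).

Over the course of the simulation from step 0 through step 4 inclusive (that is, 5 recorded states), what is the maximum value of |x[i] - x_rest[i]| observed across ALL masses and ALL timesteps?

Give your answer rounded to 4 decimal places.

Answer: 2.0860

Derivation:
Step 0: x=[5.0000 9.0000 13.0000] v=[0.0000 0.0000 1.0000]
Step 1: x=[5.0000 9.0000 13.5000] v=[0.0000 0.0000 1.0000]
Step 2: x=[5.0000 9.1250 13.8750] v=[0.0000 0.2500 0.7500]
Step 3: x=[5.0313 9.4063 14.0625] v=[0.0625 0.5625 0.3750]
Step 4: x=[5.1563 9.7579 14.0860] v=[0.2500 0.7031 0.0469]
Max displacement = 2.0860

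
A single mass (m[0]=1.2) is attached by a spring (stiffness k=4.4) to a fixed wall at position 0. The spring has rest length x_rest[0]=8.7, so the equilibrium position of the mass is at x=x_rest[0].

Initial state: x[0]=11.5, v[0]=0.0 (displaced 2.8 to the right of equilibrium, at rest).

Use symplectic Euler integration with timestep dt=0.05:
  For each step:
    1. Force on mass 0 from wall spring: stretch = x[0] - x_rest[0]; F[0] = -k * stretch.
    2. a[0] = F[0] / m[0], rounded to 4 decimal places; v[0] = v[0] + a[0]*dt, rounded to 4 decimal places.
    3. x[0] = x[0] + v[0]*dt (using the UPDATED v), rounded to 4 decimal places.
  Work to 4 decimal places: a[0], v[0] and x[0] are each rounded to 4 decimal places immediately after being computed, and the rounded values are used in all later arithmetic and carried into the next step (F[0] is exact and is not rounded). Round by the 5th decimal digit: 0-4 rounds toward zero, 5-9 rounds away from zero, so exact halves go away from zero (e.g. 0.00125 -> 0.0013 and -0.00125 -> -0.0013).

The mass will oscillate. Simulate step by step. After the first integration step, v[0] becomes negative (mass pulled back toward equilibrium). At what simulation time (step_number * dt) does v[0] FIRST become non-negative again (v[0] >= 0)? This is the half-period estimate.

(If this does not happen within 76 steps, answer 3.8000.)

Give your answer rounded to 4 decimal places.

Answer: 1.6500

Derivation:
Step 0: x=[11.5000] v=[0.0000]
Step 1: x=[11.4743] v=[-0.5133]
Step 2: x=[11.4232] v=[-1.0219]
Step 3: x=[11.3471] v=[-1.5212]
Step 4: x=[11.2468] v=[-2.0065]
Step 5: x=[11.1231] v=[-2.4734]
Step 6: x=[10.9772] v=[-2.9176]
Step 7: x=[10.8104] v=[-3.3351]
Step 8: x=[10.6243] v=[-3.7220]
Step 9: x=[10.4206] v=[-4.0748]
Step 10: x=[10.2011] v=[-4.3902]
Step 11: x=[9.9678] v=[-4.6654]
Step 12: x=[9.7229] v=[-4.8978]
Step 13: x=[9.4686] v=[-5.0853]
Step 14: x=[9.2073] v=[-5.2262]
Step 15: x=[8.9413] v=[-5.3192]
Step 16: x=[8.6731] v=[-5.3634]
Step 17: x=[8.4052] v=[-5.3585]
Step 18: x=[8.1400] v=[-5.3045]
Step 19: x=[7.8799] v=[-5.2018]
Step 20: x=[7.6273] v=[-5.0515]
Step 21: x=[7.3846] v=[-4.8548]
Step 22: x=[7.1539] v=[-4.6136]
Step 23: x=[6.9374] v=[-4.3302]
Step 24: x=[6.7370] v=[-4.0071]
Step 25: x=[6.5546] v=[-3.6472]
Step 26: x=[6.3919] v=[-3.2539]
Step 27: x=[6.2504] v=[-2.8308]
Step 28: x=[6.1313] v=[-2.3817]
Step 29: x=[6.0358] v=[-1.9108]
Step 30: x=[5.9647] v=[-1.4224]
Step 31: x=[5.9187] v=[-0.9209]
Step 32: x=[5.8982] v=[-0.4110]
Step 33: x=[5.9033] v=[0.1027]
First v>=0 after going negative at step 33, time=1.6500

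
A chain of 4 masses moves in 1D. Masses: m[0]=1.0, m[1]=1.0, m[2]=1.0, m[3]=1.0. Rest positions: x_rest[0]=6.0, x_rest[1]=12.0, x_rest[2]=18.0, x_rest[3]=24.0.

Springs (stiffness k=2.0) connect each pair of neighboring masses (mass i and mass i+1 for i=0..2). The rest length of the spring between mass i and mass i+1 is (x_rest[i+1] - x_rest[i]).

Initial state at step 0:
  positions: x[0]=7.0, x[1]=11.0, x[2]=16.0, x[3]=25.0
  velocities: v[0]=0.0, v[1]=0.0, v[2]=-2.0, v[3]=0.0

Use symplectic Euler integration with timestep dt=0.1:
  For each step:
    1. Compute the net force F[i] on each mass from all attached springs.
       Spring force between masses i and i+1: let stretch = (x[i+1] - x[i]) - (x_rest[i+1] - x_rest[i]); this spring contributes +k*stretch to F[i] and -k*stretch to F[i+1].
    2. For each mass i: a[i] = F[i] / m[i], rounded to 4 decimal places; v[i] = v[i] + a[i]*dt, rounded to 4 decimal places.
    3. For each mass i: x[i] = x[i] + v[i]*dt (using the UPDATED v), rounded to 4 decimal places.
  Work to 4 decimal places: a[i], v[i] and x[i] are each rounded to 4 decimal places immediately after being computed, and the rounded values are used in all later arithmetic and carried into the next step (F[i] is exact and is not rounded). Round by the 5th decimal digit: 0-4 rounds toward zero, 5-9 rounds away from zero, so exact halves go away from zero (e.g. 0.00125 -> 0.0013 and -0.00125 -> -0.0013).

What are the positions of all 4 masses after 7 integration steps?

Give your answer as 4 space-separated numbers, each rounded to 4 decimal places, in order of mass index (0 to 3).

Answer: 6.0170 11.3627 16.7704 23.4499

Derivation:
Step 0: x=[7.0000 11.0000 16.0000 25.0000] v=[0.0000 0.0000 -2.0000 0.0000]
Step 1: x=[6.9600 11.0200 15.8800 24.9400] v=[-0.4000 0.2000 -1.2000 -0.6000]
Step 2: x=[6.8812 11.0560 15.8440 24.8188] v=[-0.7880 0.3600 -0.3600 -1.2120]
Step 3: x=[6.7659 11.1043 15.8917 24.6381] v=[-1.1530 0.4826 0.4774 -1.8070]
Step 4: x=[6.6174 11.1615 16.0186 24.4025] v=[-1.4853 0.5724 1.2692 -2.3563]
Step 5: x=[6.4398 11.2250 16.2161 24.1192] v=[-1.7765 0.6350 1.9746 -2.8331]
Step 6: x=[6.2379 11.2926 16.4718 23.7978] v=[-2.0195 0.6762 2.5570 -3.2137]
Step 7: x=[6.0170 11.3627 16.7704 23.4499] v=[-2.2086 0.7011 2.9864 -3.4789]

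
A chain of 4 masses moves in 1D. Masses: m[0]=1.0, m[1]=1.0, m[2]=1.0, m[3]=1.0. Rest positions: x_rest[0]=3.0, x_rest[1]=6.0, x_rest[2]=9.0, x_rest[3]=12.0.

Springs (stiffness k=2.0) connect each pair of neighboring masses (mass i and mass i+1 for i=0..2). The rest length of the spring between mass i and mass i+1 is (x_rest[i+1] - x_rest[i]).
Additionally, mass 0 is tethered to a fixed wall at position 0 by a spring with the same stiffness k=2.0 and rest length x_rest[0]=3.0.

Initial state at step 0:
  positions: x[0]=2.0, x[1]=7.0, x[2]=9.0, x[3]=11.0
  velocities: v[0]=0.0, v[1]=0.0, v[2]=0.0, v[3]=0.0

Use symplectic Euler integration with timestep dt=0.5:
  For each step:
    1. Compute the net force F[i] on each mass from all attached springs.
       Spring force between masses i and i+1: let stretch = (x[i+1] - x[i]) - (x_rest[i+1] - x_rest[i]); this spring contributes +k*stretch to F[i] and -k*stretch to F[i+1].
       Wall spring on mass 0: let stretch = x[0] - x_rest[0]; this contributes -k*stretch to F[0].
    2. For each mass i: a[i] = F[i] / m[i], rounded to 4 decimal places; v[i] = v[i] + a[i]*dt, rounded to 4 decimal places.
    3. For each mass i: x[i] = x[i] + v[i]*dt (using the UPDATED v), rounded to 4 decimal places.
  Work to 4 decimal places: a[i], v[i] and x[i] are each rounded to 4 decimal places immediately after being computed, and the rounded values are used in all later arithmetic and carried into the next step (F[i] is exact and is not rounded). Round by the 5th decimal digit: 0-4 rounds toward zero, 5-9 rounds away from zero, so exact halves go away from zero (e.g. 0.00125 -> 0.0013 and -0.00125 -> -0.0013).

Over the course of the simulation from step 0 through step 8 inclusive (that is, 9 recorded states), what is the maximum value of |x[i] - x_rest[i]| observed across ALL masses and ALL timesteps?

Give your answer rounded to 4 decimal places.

Answer: 1.3749

Derivation:
Step 0: x=[2.0000 7.0000 9.0000 11.0000] v=[0.0000 0.0000 0.0000 0.0000]
Step 1: x=[3.5000 5.5000 9.0000 11.5000] v=[3.0000 -3.0000 0.0000 1.0000]
Step 2: x=[4.2500 4.7500 8.5000 12.2500] v=[1.5000 -1.5000 -1.0000 1.5000]
Step 3: x=[3.1250 5.6250 8.0000 12.6250] v=[-2.2500 1.7500 -1.0000 0.7500]
Step 4: x=[1.6875 6.4375 8.6250 12.1875] v=[-2.8750 1.6250 1.2500 -0.8750]
Step 5: x=[1.7813 5.9688 9.9375 11.4688] v=[0.1875 -0.9375 2.6250 -1.4375]
Step 6: x=[3.0782 5.3907 10.0313 11.4844] v=[2.5937 -1.1563 0.1876 0.0312]
Step 7: x=[3.9922 5.9766 8.5314 12.2735] v=[1.8280 1.1718 -2.9999 1.5781]
Step 8: x=[3.9023 6.8477 7.6251 12.6915] v=[-0.1798 1.7422 -1.8126 0.8360]
Max displacement = 1.3749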